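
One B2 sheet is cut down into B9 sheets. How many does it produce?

128

Each ISO step halves the sheet: 1 × B2 → 2 × B3 → 4 × B4 → 8 × B5 → …
From B2 to B9 is 7 halving steps: 2^7 = 128.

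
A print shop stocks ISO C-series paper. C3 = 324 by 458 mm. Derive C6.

C4: ⌊458/2⌋ × 324 = 229 × 324 mm
C5: ⌊324/2⌋ × 229 = 162 × 229 mm
C6: ⌊229/2⌋ × 162 = 114 × 162 mm

114 × 162 mm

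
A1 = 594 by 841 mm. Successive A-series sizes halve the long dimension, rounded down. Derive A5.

A2: ⌊841/2⌋ × 594 = 420 × 594 mm
A3: ⌊594/2⌋ × 420 = 297 × 420 mm
A4: ⌊420/2⌋ × 297 = 210 × 297 mm
A5: ⌊297/2⌋ × 210 = 148 × 210 mm

148 × 210 mm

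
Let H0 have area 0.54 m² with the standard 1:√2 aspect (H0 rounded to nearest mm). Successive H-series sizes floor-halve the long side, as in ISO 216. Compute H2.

309 × 437 mm

Let H0's short side be w mm. w · w√2 = 0.54 m² = 540,000 mm², so w ≈ 617.9 mm and w√2 ≈ 873.9 mm → H0 = 618 × 874 mm.
H1: ⌊874/2⌋ × 618 = 437 × 618 mm
H2: ⌊618/2⌋ × 437 = 309 × 437 mm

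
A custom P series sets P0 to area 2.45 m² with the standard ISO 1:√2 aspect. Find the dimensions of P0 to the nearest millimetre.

Let the short side be w mm. Then w · w√2 = 2.45 m² = 2,450,000 mm².
w² = 2,450,000/√2, so w ≈ 1316.2 mm; long side = w√2 ≈ 1861.4 mm.

1316 × 1861 mm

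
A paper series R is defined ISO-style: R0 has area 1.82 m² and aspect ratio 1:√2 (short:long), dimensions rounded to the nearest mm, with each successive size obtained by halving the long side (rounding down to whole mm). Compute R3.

Let R0's short side be w mm. w · w√2 = 1.82 m² = 1,820,000 mm², so w ≈ 1134.4 mm and w√2 ≈ 1604.3 mm → R0 = 1134 × 1604 mm.
R1: ⌊1604/2⌋ × 1134 = 802 × 1134 mm
R2: ⌊1134/2⌋ × 802 = 567 × 802 mm
R3: ⌊802/2⌋ × 567 = 401 × 567 mm

401 × 567 mm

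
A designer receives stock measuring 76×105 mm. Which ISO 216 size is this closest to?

A7 (74 × 105 mm)

Aspect ratio 105/76 ≈ 1.382 (ISO target is √2 ≈ 1.414).
In the A-series (A0 area = 1 m²): A7 = 74 × 105 mm.
Off by 2 mm total — nearest standard size.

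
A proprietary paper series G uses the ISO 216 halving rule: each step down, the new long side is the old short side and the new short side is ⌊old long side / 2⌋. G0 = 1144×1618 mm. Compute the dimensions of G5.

G1: ⌊1618/2⌋ × 1144 = 809 × 1144 mm
G2: ⌊1144/2⌋ × 809 = 572 × 809 mm
G3: ⌊809/2⌋ × 572 = 404 × 572 mm
G4: ⌊572/2⌋ × 404 = 286 × 404 mm
G5: ⌊404/2⌋ × 286 = 202 × 286 mm

202 × 286 mm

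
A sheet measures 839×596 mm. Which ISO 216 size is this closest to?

Aspect ratio 839/596 ≈ 1.408 — close to the ISO √2 ≈ 1.414.
In the A-series (A0 area = 1 m²): A1 = 594 × 841 mm.
Off by 4 mm total — nearest standard size.

A1 (594 × 841 mm)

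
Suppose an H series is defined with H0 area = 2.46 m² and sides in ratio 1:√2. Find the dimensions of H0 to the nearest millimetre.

1319 × 1865 mm

Let the short side be w mm. Then w · w√2 = 2.46 m² = 2,460,000 mm².
w² = 2,460,000/√2, so w ≈ 1318.9 mm; long side = w√2 ≈ 1865.2 mm.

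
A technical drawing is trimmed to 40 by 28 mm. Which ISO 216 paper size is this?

Aspect ratio 40/28 ≈ 1.429 — close to the ISO √2 ≈ 1.414.
In the C-series (envelope sizes, between A and B): C10 = 28 × 40 mm.

C10 (28 × 40 mm)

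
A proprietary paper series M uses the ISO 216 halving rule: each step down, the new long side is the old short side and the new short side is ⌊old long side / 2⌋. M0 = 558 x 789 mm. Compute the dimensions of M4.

139 × 197 mm

M1: ⌊789/2⌋ × 558 = 394 × 558 mm
M2: ⌊558/2⌋ × 394 = 279 × 394 mm
M3: ⌊394/2⌋ × 279 = 197 × 279 mm
M4: ⌊279/2⌋ × 197 = 139 × 197 mm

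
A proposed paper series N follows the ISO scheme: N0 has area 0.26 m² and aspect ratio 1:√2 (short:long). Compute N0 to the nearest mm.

429 × 606 mm

Let the short side be w mm. Then w · w√2 = 0.26 m² = 260,000 mm².
w² = 260,000/√2, so w ≈ 428.8 mm; long side = w√2 ≈ 606.4 mm.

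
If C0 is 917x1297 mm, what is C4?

229 × 324 mm

C1: ⌊1297/2⌋ × 917 = 648 × 917 mm
C2: ⌊917/2⌋ × 648 = 458 × 648 mm
C3: ⌊648/2⌋ × 458 = 324 × 458 mm
C4: ⌊458/2⌋ × 324 = 229 × 324 mm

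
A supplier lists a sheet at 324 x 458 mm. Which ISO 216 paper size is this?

Aspect ratio 458/324 ≈ 1.414 — close to the ISO √2 ≈ 1.414.
In the C-series (envelope sizes, between A and B): C3 = 324 × 458 mm.

C3 (324 × 458 mm)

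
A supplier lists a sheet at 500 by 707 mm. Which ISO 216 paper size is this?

Aspect ratio 707/500 ≈ 1.414 — close to the ISO √2 ≈ 1.414.
In the B-series (B0 = 1000 × 1414 mm): B2 = 500 × 707 mm.

B2 (500 × 707 mm)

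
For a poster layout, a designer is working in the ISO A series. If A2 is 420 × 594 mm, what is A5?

A3: ⌊594/2⌋ × 420 = 297 × 420 mm
A4: ⌊420/2⌋ × 297 = 210 × 297 mm
A5: ⌊297/2⌋ × 210 = 148 × 210 mm

148 × 210 mm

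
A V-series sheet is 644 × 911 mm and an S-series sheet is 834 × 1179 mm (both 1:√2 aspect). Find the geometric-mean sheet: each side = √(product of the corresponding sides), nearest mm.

Short side: √(644 · 834) = √537096 ≈ 732.9 → 733 mm
Long side: √(911 · 1179) = √1074069 ≈ 1036.4 → 1036 mm

733 × 1036 mm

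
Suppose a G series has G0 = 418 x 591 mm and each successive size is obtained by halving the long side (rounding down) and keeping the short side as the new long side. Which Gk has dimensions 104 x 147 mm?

G0: 418 × 591 mm
G1: 295 × 418 mm
G2: 209 × 295 mm
G3: 147 × 209 mm
G4: 104 × 147 mm
G5: 73 × 104 mm
→ matches G4.

G4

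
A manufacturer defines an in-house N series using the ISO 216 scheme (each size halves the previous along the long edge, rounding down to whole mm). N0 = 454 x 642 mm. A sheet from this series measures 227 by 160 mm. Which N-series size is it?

N0: 454 × 642 mm
N1: 321 × 454 mm
N2: 227 × 321 mm
N3: 160 × 227 mm
N4: 113 × 160 mm
→ matches N3.

N3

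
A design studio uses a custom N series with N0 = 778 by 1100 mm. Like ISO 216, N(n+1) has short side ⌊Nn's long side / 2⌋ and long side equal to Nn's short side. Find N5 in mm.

137 × 194 mm

N1 = 550 × 778 mm (from N0 by 1 halving).
N2: ⌊778/2⌋ × 550 = 389 × 550 mm
N3: ⌊550/2⌋ × 389 = 275 × 389 mm
N4: ⌊389/2⌋ × 275 = 194 × 275 mm
N5: ⌊275/2⌋ × 194 = 137 × 194 mm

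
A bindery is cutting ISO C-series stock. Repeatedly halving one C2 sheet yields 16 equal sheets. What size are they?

16 = 2^4, so 4 halving steps.
C2 → C3 → … → C6 after 4 steps.

C6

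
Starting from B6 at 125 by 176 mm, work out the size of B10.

B7: ⌊176/2⌋ × 125 = 88 × 125 mm
B8: ⌊125/2⌋ × 88 = 62 × 88 mm
B9: ⌊88/2⌋ × 62 = 44 × 62 mm
B10: ⌊62/2⌋ × 44 = 31 × 44 mm

31 × 44 mm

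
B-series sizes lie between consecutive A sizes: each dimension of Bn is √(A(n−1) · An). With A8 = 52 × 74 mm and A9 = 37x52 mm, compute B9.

Short side: √(52 · 37) = √1924 ≈ 43.9 → 44 mm
Long side: √(74 · 52) = √3848 ≈ 62.0 → 62 mm

44 × 62 mm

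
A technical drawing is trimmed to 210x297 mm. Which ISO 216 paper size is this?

Aspect ratio 297/210 ≈ 1.414 — close to the ISO √2 ≈ 1.414.
In the A-series (A0 area = 1 m²): A4 = 210 × 297 mm.

A4 (210 × 297 mm)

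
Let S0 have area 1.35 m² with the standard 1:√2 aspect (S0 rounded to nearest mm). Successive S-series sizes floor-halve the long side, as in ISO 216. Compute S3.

345 × 488 mm

Let S0's short side be w mm. w · w√2 = 1.35 m² = 1,350,000 mm², so w ≈ 977.0 mm and w√2 ≈ 1381.7 mm → S0 = 977 × 1382 mm.
S1: ⌊1382/2⌋ × 977 = 691 × 977 mm
S2: ⌊977/2⌋ × 691 = 488 × 691 mm
S3: ⌊691/2⌋ × 488 = 345 × 488 mm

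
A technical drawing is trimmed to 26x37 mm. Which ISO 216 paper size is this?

A10 (26 × 37 mm)

Aspect ratio 37/26 ≈ 1.423 — close to the ISO √2 ≈ 1.414.
In the A-series (A0 area = 1 m²): A10 = 26 × 37 mm.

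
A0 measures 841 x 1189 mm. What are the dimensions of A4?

A1: ⌊1189/2⌋ × 841 = 594 × 841 mm
A2: ⌊841/2⌋ × 594 = 420 × 594 mm
A3: ⌊594/2⌋ × 420 = 297 × 420 mm
A4: ⌊420/2⌋ × 297 = 210 × 297 mm

210 × 297 mm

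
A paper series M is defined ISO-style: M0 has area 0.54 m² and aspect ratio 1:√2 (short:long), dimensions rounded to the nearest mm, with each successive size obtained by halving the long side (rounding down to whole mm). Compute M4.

Let M0's short side be w mm. w · w√2 = 0.54 m² = 540,000 mm², so w ≈ 617.9 mm and w√2 ≈ 873.9 mm → M0 = 618 × 874 mm.
M1: ⌊874/2⌋ × 618 = 437 × 618 mm
M2: ⌊618/2⌋ × 437 = 309 × 437 mm
M3: ⌊437/2⌋ × 309 = 218 × 309 mm
M4: ⌊309/2⌋ × 218 = 154 × 218 mm

154 × 218 mm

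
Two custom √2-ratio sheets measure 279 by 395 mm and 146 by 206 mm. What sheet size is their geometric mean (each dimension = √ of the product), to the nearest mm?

Short side: √(279 · 146) = √40734 ≈ 201.8 → 202 mm
Long side: √(395 · 206) = √81370 ≈ 285.3 → 285 mm

202 × 285 mm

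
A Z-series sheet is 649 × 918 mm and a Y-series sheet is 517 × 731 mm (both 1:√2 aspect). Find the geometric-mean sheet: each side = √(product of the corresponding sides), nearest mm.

579 × 819 mm

Short side: √(649 · 517) = √335533 ≈ 579.3 → 579 mm
Long side: √(918 · 731) = √671058 ≈ 819.2 → 819 mm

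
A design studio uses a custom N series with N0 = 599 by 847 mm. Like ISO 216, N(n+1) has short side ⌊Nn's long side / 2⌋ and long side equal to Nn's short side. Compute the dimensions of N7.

52 × 74 mm

N1 = 423 × 599 mm (from N0 by 1 halving).
N2: ⌊599/2⌋ × 423 = 299 × 423 mm
N3: ⌊423/2⌋ × 299 = 211 × 299 mm
N4: ⌊299/2⌋ × 211 = 149 × 211 mm
N5: ⌊211/2⌋ × 149 = 105 × 149 mm
N6: ⌊149/2⌋ × 105 = 74 × 105 mm
N7: ⌊105/2⌋ × 74 = 52 × 74 mm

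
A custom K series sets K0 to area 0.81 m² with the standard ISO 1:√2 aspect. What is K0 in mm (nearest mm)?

Let the short side be w mm. Then w · w√2 = 0.81 m² = 810,000 mm².
w² = 810,000/√2, so w ≈ 756.8 mm; long side = w√2 ≈ 1070.3 mm.

757 × 1070 mm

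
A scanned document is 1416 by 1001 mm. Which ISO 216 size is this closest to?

Aspect ratio 1416/1001 ≈ 1.415 — close to the ISO √2 ≈ 1.414.
In the B-series (B0 = 1000 × 1414 mm): B0 = 1000 × 1414 mm.
Off by 3 mm total — nearest standard size.

B0 (1000 × 1414 mm)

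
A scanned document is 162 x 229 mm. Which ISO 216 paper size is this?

C5 (162 × 229 mm)

Aspect ratio 229/162 ≈ 1.414 — close to the ISO √2 ≈ 1.414.
In the C-series (envelope sizes, between A and B): C5 = 162 × 229 mm.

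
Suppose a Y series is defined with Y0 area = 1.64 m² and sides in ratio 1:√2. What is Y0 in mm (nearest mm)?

1077 × 1523 mm

Let the short side be w mm. Then w · w√2 = 1.64 m² = 1,640,000 mm².
w² = 1,640,000/√2, so w ≈ 1076.9 mm; long side = w√2 ≈ 1522.9 mm.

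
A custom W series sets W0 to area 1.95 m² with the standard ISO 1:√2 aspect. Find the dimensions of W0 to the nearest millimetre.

Let the short side be w mm. Then w · w√2 = 1.95 m² = 1,950,000 mm².
w² = 1,950,000/√2, so w ≈ 1174.2 mm; long side = w√2 ≈ 1660.6 mm.

1174 × 1661 mm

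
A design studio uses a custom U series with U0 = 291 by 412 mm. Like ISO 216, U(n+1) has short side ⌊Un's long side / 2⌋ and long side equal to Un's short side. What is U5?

51 × 72 mm

U1: ⌊412/2⌋ × 291 = 206 × 291 mm
U2: ⌊291/2⌋ × 206 = 145 × 206 mm
U3: ⌊206/2⌋ × 145 = 103 × 145 mm
U4: ⌊145/2⌋ × 103 = 72 × 103 mm
U5: ⌊103/2⌋ × 72 = 51 × 72 mm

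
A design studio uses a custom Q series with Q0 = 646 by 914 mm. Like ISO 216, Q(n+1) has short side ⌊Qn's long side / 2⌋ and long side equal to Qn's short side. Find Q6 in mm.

80 × 114 mm

Q1 = 457 × 646 mm (from Q0 by 1 halving).
Q2: ⌊646/2⌋ × 457 = 323 × 457 mm
Q3: ⌊457/2⌋ × 323 = 228 × 323 mm
Q4: ⌊323/2⌋ × 228 = 161 × 228 mm
Q5: ⌊228/2⌋ × 161 = 114 × 161 mm
Q6: ⌊161/2⌋ × 114 = 80 × 114 mm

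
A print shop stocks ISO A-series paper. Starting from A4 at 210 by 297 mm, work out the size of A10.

26 × 37 mm

A5: ⌊297/2⌋ × 210 = 148 × 210 mm
A6: ⌊210/2⌋ × 148 = 105 × 148 mm
A7: ⌊148/2⌋ × 105 = 74 × 105 mm
A8: ⌊105/2⌋ × 74 = 52 × 74 mm
A9: ⌊74/2⌋ × 52 = 37 × 52 mm
A10: ⌊52/2⌋ × 37 = 26 × 37 mm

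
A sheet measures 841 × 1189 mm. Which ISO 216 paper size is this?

Aspect ratio 1189/841 ≈ 1.414 — close to the ISO √2 ≈ 1.414.
In the A-series (A0 area = 1 m²): A0 = 841 × 1189 mm.

A0 (841 × 1189 mm)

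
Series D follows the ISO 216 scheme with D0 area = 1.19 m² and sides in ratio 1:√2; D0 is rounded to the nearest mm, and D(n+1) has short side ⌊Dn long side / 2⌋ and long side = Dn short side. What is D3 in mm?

Let D0's short side be w mm. w · w√2 = 1.19 m² = 1,190,000 mm², so w ≈ 917.3 mm and w√2 ≈ 1297.3 mm → D0 = 917 × 1297 mm.
D1: ⌊1297/2⌋ × 917 = 648 × 917 mm
D2: ⌊917/2⌋ × 648 = 458 × 648 mm
D3: ⌊648/2⌋ × 458 = 324 × 458 mm

324 × 458 mm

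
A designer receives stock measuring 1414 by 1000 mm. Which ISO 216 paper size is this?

Aspect ratio 1414/1000 ≈ 1.414 — close to the ISO √2 ≈ 1.414.
In the B-series (B0 = 1000 × 1414 mm): B0 = 1000 × 1414 mm.

B0 (1000 × 1414 mm)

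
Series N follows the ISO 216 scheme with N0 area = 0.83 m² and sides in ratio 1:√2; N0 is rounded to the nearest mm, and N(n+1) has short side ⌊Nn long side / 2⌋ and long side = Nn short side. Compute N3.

Let N0's short side be w mm. w · w√2 = 0.83 m² = 830,000 mm², so w ≈ 766.1 mm and w√2 ≈ 1083.4 mm → N0 = 766 × 1083 mm.
N1: ⌊1083/2⌋ × 766 = 541 × 766 mm
N2: ⌊766/2⌋ × 541 = 383 × 541 mm
N3: ⌊541/2⌋ × 383 = 270 × 383 mm

270 × 383 mm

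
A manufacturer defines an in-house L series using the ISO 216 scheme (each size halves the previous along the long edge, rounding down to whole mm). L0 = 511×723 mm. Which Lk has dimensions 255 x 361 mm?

L0: 511 × 723 mm
L1: 361 × 511 mm
L2: 255 × 361 mm
L3: 180 × 255 mm
→ matches L2.

L2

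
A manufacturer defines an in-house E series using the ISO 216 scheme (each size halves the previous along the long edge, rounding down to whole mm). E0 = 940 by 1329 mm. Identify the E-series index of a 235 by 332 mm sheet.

E4

E0: 940 × 1329 mm
E1: 664 × 940 mm
E2: 470 × 664 mm
E3: 332 × 470 mm
E4: 235 × 332 mm
E5: 166 × 235 mm
→ matches E4.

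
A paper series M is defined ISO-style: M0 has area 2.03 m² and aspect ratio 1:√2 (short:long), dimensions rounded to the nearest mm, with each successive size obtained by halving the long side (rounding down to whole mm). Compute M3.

423 × 599 mm

Let M0's short side be w mm. w · w√2 = 2.03 m² = 2,030,000 mm², so w ≈ 1198.1 mm and w√2 ≈ 1694.4 mm → M0 = 1198 × 1694 mm.
M1: ⌊1694/2⌋ × 1198 = 847 × 1198 mm
M2: ⌊1198/2⌋ × 847 = 599 × 847 mm
M3: ⌊847/2⌋ × 599 = 423 × 599 mm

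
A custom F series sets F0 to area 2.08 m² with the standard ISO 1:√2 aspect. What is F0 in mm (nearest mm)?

1213 × 1715 mm

Let the short side be w mm. Then w · w√2 = 2.08 m² = 2,080,000 mm².
w² = 2,080,000/√2, so w ≈ 1212.8 mm; long side = w√2 ≈ 1715.1 mm.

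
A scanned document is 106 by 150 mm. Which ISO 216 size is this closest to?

Aspect ratio 150/106 ≈ 1.415 — close to the ISO √2 ≈ 1.414.
In the A-series (A0 area = 1 m²): A6 = 105 × 148 mm.
Off by 3 mm total — nearest standard size.

A6 (105 × 148 mm)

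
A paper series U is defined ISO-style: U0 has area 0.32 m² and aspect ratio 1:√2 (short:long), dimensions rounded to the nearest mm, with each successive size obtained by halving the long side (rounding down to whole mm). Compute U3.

168 × 238 mm

Let U0's short side be w mm. w · w√2 = 0.32 m² = 320,000 mm², so w ≈ 475.7 mm and w√2 ≈ 672.7 mm → U0 = 476 × 673 mm.
U1: ⌊673/2⌋ × 476 = 336 × 476 mm
U2: ⌊476/2⌋ × 336 = 238 × 336 mm
U3: ⌊336/2⌋ × 238 = 168 × 238 mm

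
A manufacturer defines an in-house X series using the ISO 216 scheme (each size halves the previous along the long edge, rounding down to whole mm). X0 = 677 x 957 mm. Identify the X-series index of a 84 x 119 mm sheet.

X6

X0: 677 × 957 mm
X1: 478 × 677 mm
X2: 338 × 478 mm
X3: 239 × 338 mm
X4: 169 × 239 mm
X5: 119 × 169 mm
X6: 84 × 119 mm
X7: 59 × 84 mm
→ matches X6.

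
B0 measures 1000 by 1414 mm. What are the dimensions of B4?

B1: ⌊1414/2⌋ × 1000 = 707 × 1000 mm
B2: ⌊1000/2⌋ × 707 = 500 × 707 mm
B3: ⌊707/2⌋ × 500 = 353 × 500 mm
B4: ⌊500/2⌋ × 353 = 250 × 353 mm

250 × 353 mm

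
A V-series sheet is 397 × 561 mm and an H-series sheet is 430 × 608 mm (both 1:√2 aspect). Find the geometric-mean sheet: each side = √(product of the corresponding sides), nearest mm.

Short side: √(397 · 430) = √170710 ≈ 413.2 → 413 mm
Long side: √(561 · 608) = √341088 ≈ 584.0 → 584 mm

413 × 584 mm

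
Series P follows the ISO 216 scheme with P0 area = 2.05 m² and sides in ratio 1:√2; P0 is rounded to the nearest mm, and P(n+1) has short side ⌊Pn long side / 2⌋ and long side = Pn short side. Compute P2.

Let P0's short side be w mm. w · w√2 = 2.05 m² = 2,050,000 mm², so w ≈ 1204.0 mm and w√2 ≈ 1702.7 mm → P0 = 1204 × 1703 mm.
P1: ⌊1703/2⌋ × 1204 = 851 × 1204 mm
P2: ⌊1204/2⌋ × 851 = 602 × 851 mm

602 × 851 mm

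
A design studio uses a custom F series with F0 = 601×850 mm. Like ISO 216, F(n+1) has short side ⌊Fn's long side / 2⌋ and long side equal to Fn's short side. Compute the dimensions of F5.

106 × 150 mm

F1: ⌊850/2⌋ × 601 = 425 × 601 mm
F2: ⌊601/2⌋ × 425 = 300 × 425 mm
F3: ⌊425/2⌋ × 300 = 212 × 300 mm
F4: ⌊300/2⌋ × 212 = 150 × 212 mm
F5: ⌊212/2⌋ × 150 = 106 × 150 mm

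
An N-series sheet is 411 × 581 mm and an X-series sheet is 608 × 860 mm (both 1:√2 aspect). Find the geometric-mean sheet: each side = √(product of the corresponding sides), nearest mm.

500 × 707 mm

Short side: √(411 · 608) = √249888 ≈ 499.9 → 500 mm
Long side: √(581 · 860) = √499660 ≈ 706.9 → 707 mm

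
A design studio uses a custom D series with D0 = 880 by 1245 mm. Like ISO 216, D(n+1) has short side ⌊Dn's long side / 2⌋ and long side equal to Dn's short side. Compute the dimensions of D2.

D1: ⌊1245/2⌋ × 880 = 622 × 880 mm
D2: ⌊880/2⌋ × 622 = 440 × 622 mm

440 × 622 mm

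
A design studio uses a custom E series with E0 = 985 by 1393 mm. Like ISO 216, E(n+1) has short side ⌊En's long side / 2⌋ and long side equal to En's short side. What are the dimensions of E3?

E1: ⌊1393/2⌋ × 985 = 696 × 985 mm
E2: ⌊985/2⌋ × 696 = 492 × 696 mm
E3: ⌊696/2⌋ × 492 = 348 × 492 mm

348 × 492 mm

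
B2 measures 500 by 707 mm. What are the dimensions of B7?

88 × 125 mm

B3: ⌊707/2⌋ × 500 = 353 × 500 mm
B4: ⌊500/2⌋ × 353 = 250 × 353 mm
B5: ⌊353/2⌋ × 250 = 176 × 250 mm
B6: ⌊250/2⌋ × 176 = 125 × 176 mm
B7: ⌊176/2⌋ × 125 = 88 × 125 mm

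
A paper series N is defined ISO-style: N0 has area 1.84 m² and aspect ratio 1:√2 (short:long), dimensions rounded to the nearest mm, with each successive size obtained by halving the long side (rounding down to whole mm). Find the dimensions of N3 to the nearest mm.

403 × 570 mm

Let N0's short side be w mm. w · w√2 = 1.84 m² = 1,840,000 mm², so w ≈ 1140.6 mm and w√2 ≈ 1613.1 mm → N0 = 1141 × 1613 mm.
N1: ⌊1613/2⌋ × 1141 = 806 × 1141 mm
N2: ⌊1141/2⌋ × 806 = 570 × 806 mm
N3: ⌊806/2⌋ × 570 = 403 × 570 mm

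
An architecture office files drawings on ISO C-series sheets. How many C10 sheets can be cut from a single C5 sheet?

Each ISO step halves the sheet: 1 × C5 → 2 × C6 → 4 × C7 → 8 × C8 → …
From C5 to C10 is 5 halving steps: 2^5 = 32.

32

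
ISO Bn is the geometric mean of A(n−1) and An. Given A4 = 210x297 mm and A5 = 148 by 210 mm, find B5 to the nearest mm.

Short side: √(210 · 148) = √31080 ≈ 176.3 → 176 mm
Long side: √(297 · 210) = √62370 ≈ 249.7 → 250 mm

176 × 250 mm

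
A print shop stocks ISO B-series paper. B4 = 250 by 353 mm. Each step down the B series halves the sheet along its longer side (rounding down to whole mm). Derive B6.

125 × 176 mm

B5: ⌊353/2⌋ × 250 = 176 × 250 mm
B6: ⌊250/2⌋ × 176 = 125 × 176 mm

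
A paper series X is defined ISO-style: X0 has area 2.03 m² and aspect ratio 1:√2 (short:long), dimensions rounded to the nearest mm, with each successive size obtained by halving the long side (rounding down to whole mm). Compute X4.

Let X0's short side be w mm. w · w√2 = 2.03 m² = 2,030,000 mm², so w ≈ 1198.1 mm and w√2 ≈ 1694.4 mm → X0 = 1198 × 1694 mm.
X1: ⌊1694/2⌋ × 1198 = 847 × 1198 mm
X2: ⌊1198/2⌋ × 847 = 599 × 847 mm
X3: ⌊847/2⌋ × 599 = 423 × 599 mm
X4: ⌊599/2⌋ × 423 = 299 × 423 mm

299 × 423 mm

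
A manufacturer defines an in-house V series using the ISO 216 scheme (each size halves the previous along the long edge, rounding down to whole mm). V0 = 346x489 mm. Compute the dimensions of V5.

61 × 86 mm

V1: ⌊489/2⌋ × 346 = 244 × 346 mm
V2: ⌊346/2⌋ × 244 = 173 × 244 mm
V3: ⌊244/2⌋ × 173 = 122 × 173 mm
V4: ⌊173/2⌋ × 122 = 86 × 122 mm
V5: ⌊122/2⌋ × 86 = 61 × 86 mm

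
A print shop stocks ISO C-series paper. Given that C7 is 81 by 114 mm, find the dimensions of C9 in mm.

C8: ⌊114/2⌋ × 81 = 57 × 81 mm
C9: ⌊81/2⌋ × 57 = 40 × 57 mm

40 × 57 mm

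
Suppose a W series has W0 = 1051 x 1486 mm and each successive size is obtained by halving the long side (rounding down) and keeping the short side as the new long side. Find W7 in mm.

92 × 131 mm

W1 = 743 × 1051 mm (from W0 by 1 halving).
W2: ⌊1051/2⌋ × 743 = 525 × 743 mm
W3: ⌊743/2⌋ × 525 = 371 × 525 mm
W4: ⌊525/2⌋ × 371 = 262 × 371 mm
W5: ⌊371/2⌋ × 262 = 185 × 262 mm
W6: ⌊262/2⌋ × 185 = 131 × 185 mm
W7: ⌊185/2⌋ × 131 = 92 × 131 mm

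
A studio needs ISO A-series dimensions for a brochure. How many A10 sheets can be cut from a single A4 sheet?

64

Each ISO step halves the sheet: 1 × A4 → 2 × A5 → 4 × A6 → 8 × A7 → …
From A4 to A10 is 6 halving steps: 2^6 = 64.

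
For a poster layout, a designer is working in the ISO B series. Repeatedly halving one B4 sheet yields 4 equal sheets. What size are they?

4 = 2^2, so 2 halving steps.
B4 → B5 → … → B6 after 2 steps.

B6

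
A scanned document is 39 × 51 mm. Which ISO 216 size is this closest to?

A9 (37 × 52 mm)

Aspect ratio 51/39 ≈ 1.308 (ISO target is √2 ≈ 1.414).
In the A-series (A0 area = 1 m²): A9 = 37 × 52 mm.
Off by 3 mm total — nearest standard size.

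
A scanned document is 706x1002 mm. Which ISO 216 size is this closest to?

B1 (707 × 1000 mm)

Aspect ratio 1002/706 ≈ 1.419 — close to the ISO √2 ≈ 1.414.
In the B-series (B0 = 1000 × 1414 mm): B1 = 707 × 1000 mm.
Off by 3 mm total — nearest standard size.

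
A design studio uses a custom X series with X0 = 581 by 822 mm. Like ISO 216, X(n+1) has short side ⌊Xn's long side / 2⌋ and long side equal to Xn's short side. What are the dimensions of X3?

205 × 290 mm

X1: ⌊822/2⌋ × 581 = 411 × 581 mm
X2: ⌊581/2⌋ × 411 = 290 × 411 mm
X3: ⌊411/2⌋ × 290 = 205 × 290 mm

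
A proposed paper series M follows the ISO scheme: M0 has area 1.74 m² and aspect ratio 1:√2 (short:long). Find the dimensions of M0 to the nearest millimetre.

1109 × 1569 mm

Let the short side be w mm. Then w · w√2 = 1.74 m² = 1,740,000 mm².
w² = 1,740,000/√2, so w ≈ 1109.2 mm; long side = w√2 ≈ 1568.7 mm.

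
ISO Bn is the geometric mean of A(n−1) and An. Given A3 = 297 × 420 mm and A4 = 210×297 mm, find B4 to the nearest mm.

250 × 353 mm

Short side: √(297 · 210) = √62370 ≈ 249.7 → 250 mm
Long side: √(420 · 297) = √124740 ≈ 353.2 → 353 mm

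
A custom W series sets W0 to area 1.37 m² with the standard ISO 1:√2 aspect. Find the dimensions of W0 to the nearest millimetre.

Let the short side be w mm. Then w · w√2 = 1.37 m² = 1,370,000 mm².
w² = 1,370,000/√2, so w ≈ 984.2 mm; long side = w√2 ≈ 1391.9 mm.

984 × 1392 mm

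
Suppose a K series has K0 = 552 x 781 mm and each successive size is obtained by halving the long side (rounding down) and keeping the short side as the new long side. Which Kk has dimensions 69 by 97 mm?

K0: 552 × 781 mm
K1: 390 × 552 mm
K2: 276 × 390 mm
K3: 195 × 276 mm
K4: 138 × 195 mm
K5: 97 × 138 mm
K6: 69 × 97 mm
K7: 48 × 69 mm
→ matches K6.

K6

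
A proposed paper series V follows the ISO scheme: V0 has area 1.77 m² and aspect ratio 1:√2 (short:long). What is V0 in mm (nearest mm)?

1119 × 1582 mm

Let the short side be w mm. Then w · w√2 = 1.77 m² = 1,770,000 mm².
w² = 1,770,000/√2, so w ≈ 1118.7 mm; long side = w√2 ≈ 1582.1 mm.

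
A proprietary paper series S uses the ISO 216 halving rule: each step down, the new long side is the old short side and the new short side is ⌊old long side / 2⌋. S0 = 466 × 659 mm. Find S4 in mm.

116 × 164 mm

S1: ⌊659/2⌋ × 466 = 329 × 466 mm
S2: ⌊466/2⌋ × 329 = 233 × 329 mm
S3: ⌊329/2⌋ × 233 = 164 × 233 mm
S4: ⌊233/2⌋ × 164 = 116 × 164 mm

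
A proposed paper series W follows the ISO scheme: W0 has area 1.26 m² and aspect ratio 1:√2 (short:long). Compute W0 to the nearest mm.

944 × 1335 mm

Let the short side be w mm. Then w · w√2 = 1.26 m² = 1,260,000 mm².
w² = 1,260,000/√2, so w ≈ 943.9 mm; long side = w√2 ≈ 1334.9 mm.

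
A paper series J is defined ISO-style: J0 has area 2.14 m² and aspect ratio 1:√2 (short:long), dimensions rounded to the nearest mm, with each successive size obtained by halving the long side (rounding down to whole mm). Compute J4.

Let J0's short side be w mm. w · w√2 = 2.14 m² = 2,140,000 mm², so w ≈ 1230.1 mm and w√2 ≈ 1739.7 mm → J0 = 1230 × 1740 mm.
J1: ⌊1740/2⌋ × 1230 = 870 × 1230 mm
J2: ⌊1230/2⌋ × 870 = 615 × 870 mm
J3: ⌊870/2⌋ × 615 = 435 × 615 mm
J4: ⌊615/2⌋ × 435 = 307 × 435 mm

307 × 435 mm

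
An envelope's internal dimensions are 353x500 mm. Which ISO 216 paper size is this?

Aspect ratio 500/353 ≈ 1.416 — close to the ISO √2 ≈ 1.414.
In the B-series (B0 = 1000 × 1414 mm): B3 = 353 × 500 mm.

B3 (353 × 500 mm)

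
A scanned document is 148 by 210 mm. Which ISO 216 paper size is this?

A5 (148 × 210 mm)

Aspect ratio 210/148 ≈ 1.419 — close to the ISO √2 ≈ 1.414.
In the A-series (A0 area = 1 m²): A5 = 148 × 210 mm.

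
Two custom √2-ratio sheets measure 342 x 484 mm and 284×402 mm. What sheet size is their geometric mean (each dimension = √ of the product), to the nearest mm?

Short side: √(342 · 284) = √97128 ≈ 311.7 → 312 mm
Long side: √(484 · 402) = √194568 ≈ 441.1 → 441 mm

312 × 441 mm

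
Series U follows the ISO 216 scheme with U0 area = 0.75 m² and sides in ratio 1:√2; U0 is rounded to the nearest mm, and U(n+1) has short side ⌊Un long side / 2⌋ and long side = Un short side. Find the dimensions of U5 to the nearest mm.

Let U0's short side be w mm. w · w√2 = 0.75 m² = 750,000 mm², so w ≈ 728.2 mm and w√2 ≈ 1029.9 mm → U0 = 728 × 1030 mm.
U1: ⌊1030/2⌋ × 728 = 515 × 728 mm
U2: ⌊728/2⌋ × 515 = 364 × 515 mm
U3: ⌊515/2⌋ × 364 = 257 × 364 mm
U4: ⌊364/2⌋ × 257 = 182 × 257 mm
U5: ⌊257/2⌋ × 182 = 128 × 182 mm

128 × 182 mm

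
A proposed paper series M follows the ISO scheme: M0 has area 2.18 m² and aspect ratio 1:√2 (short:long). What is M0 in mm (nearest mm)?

1242 × 1756 mm

Let the short side be w mm. Then w · w√2 = 2.18 m² = 2,180,000 mm².
w² = 2,180,000/√2, so w ≈ 1241.6 mm; long side = w√2 ≈ 1755.8 mm.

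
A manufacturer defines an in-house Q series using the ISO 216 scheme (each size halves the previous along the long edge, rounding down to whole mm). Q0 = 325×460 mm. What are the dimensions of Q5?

Q1 = 230 × 325 mm (from Q0 by 1 halving).
Q2: ⌊325/2⌋ × 230 = 162 × 230 mm
Q3: ⌊230/2⌋ × 162 = 115 × 162 mm
Q4: ⌊162/2⌋ × 115 = 81 × 115 mm
Q5: ⌊115/2⌋ × 81 = 57 × 81 mm

57 × 81 mm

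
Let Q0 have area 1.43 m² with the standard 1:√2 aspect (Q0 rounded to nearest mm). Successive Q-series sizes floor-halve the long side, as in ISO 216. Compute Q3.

355 × 503 mm

Let Q0's short side be w mm. w · w√2 = 1.43 m² = 1,430,000 mm², so w ≈ 1005.6 mm and w√2 ≈ 1422.1 mm → Q0 = 1006 × 1422 mm.
Q1: ⌊1422/2⌋ × 1006 = 711 × 1006 mm
Q2: ⌊1006/2⌋ × 711 = 503 × 711 mm
Q3: ⌊711/2⌋ × 503 = 355 × 503 mm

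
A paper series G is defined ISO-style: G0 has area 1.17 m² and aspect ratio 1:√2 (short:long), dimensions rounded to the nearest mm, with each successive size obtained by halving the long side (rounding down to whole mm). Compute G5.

160 × 227 mm

Let G0's short side be w mm. w · w√2 = 1.17 m² = 1,170,000 mm², so w ≈ 909.6 mm and w√2 ≈ 1286.3 mm → G0 = 910 × 1286 mm.
G1: ⌊1286/2⌋ × 910 = 643 × 910 mm
G2: ⌊910/2⌋ × 643 = 455 × 643 mm
G3: ⌊643/2⌋ × 455 = 321 × 455 mm
G4: ⌊455/2⌋ × 321 = 227 × 321 mm
G5: ⌊321/2⌋ × 227 = 160 × 227 mm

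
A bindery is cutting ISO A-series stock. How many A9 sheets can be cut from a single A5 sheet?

A5 = 148 × 210 mm; A9 = 37 × 52 mm.
Each halving step doubles the count; 4 steps from A5 to A9.
2^4 = 16.

16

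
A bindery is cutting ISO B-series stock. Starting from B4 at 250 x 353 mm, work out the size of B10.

31 × 44 mm

B5: ⌊353/2⌋ × 250 = 176 × 250 mm
B6: ⌊250/2⌋ × 176 = 125 × 176 mm
B7: ⌊176/2⌋ × 125 = 88 × 125 mm
B8: ⌊125/2⌋ × 88 = 62 × 88 mm
B9: ⌊88/2⌋ × 62 = 44 × 62 mm
B10: ⌊62/2⌋ × 44 = 31 × 44 mm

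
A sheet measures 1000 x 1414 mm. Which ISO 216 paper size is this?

Aspect ratio 1414/1000 ≈ 1.414 — close to the ISO √2 ≈ 1.414.
In the B-series (B0 = 1000 × 1414 mm): B0 = 1000 × 1414 mm.

B0 (1000 × 1414 mm)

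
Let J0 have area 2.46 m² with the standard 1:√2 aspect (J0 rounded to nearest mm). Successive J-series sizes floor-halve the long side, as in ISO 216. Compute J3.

Let J0's short side be w mm. w · w√2 = 2.46 m² = 2,460,000 mm², so w ≈ 1318.9 mm and w√2 ≈ 1865.2 mm → J0 = 1319 × 1865 mm.
J1: ⌊1865/2⌋ × 1319 = 932 × 1319 mm
J2: ⌊1319/2⌋ × 932 = 659 × 932 mm
J3: ⌊932/2⌋ × 659 = 466 × 659 mm

466 × 659 mm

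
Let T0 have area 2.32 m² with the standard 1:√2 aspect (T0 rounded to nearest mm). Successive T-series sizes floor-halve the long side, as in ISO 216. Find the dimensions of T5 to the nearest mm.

Let T0's short side be w mm. w · w√2 = 2.32 m² = 2,320,000 mm², so w ≈ 1280.8 mm and w√2 ≈ 1811.3 mm → T0 = 1281 × 1811 mm.
T1: ⌊1811/2⌋ × 1281 = 905 × 1281 mm
T2: ⌊1281/2⌋ × 905 = 640 × 905 mm
T3: ⌊905/2⌋ × 640 = 452 × 640 mm
T4: ⌊640/2⌋ × 452 = 320 × 452 mm
T5: ⌊452/2⌋ × 320 = 226 × 320 mm

226 × 320 mm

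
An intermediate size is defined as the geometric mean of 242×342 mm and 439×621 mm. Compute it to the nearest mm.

326 × 461 mm

Short side: √(242 · 439) = √106238 ≈ 325.9 → 326 mm
Long side: √(342 · 621) = √212382 ≈ 460.8 → 461 mm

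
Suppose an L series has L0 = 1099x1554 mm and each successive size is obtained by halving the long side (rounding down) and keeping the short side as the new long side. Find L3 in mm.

388 × 549 mm

L1: ⌊1554/2⌋ × 1099 = 777 × 1099 mm
L2: ⌊1099/2⌋ × 777 = 549 × 777 mm
L3: ⌊777/2⌋ × 549 = 388 × 549 mm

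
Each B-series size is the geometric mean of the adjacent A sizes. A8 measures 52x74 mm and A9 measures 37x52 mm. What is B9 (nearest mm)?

44 × 62 mm

Short side: √(52 · 37) = √1924 ≈ 43.9 → 44 mm
Long side: √(74 · 52) = √3848 ≈ 62.0 → 62 mm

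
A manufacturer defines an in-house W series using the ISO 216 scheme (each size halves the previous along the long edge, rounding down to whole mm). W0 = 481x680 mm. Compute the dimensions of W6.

60 × 85 mm

W1 = 340 × 481 mm (from W0 by 1 halving).
W2: ⌊481/2⌋ × 340 = 240 × 340 mm
W3: ⌊340/2⌋ × 240 = 170 × 240 mm
W4: ⌊240/2⌋ × 170 = 120 × 170 mm
W5: ⌊170/2⌋ × 120 = 85 × 120 mm
W6: ⌊120/2⌋ × 85 = 60 × 85 mm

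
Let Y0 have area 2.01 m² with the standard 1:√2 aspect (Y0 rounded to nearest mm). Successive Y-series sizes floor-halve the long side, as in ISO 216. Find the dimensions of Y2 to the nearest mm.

596 × 843 mm

Let Y0's short side be w mm. w · w√2 = 2.01 m² = 2,010,000 mm², so w ≈ 1192.2 mm and w√2 ≈ 1686.0 mm → Y0 = 1192 × 1686 mm.
Y1: ⌊1686/2⌋ × 1192 = 843 × 1192 mm
Y2: ⌊1192/2⌋ × 843 = 596 × 843 mm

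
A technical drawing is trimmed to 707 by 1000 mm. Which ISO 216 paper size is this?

Aspect ratio 1000/707 ≈ 1.414 — close to the ISO √2 ≈ 1.414.
In the B-series (B0 = 1000 × 1414 mm): B1 = 707 × 1000 mm.

B1 (707 × 1000 mm)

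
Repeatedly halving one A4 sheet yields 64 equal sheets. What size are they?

64 = 2^6, so 6 halving steps.
A4 → A5 → … → A10 after 6 steps.

A10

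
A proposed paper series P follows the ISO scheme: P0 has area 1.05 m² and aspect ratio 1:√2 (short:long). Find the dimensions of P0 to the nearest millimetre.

862 × 1219 mm

Let the short side be w mm. Then w · w√2 = 1.05 m² = 1,050,000 mm².
w² = 1,050,000/√2, so w ≈ 861.7 mm; long side = w√2 ≈ 1218.6 mm.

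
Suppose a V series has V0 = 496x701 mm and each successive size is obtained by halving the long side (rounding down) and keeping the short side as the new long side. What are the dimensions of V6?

V1: ⌊701/2⌋ × 496 = 350 × 496 mm
V2: ⌊496/2⌋ × 350 = 248 × 350 mm
V3: ⌊350/2⌋ × 248 = 175 × 248 mm
V4: ⌊248/2⌋ × 175 = 124 × 175 mm
V5: ⌊175/2⌋ × 124 = 87 × 124 mm
V6: ⌊124/2⌋ × 87 = 62 × 87 mm

62 × 87 mm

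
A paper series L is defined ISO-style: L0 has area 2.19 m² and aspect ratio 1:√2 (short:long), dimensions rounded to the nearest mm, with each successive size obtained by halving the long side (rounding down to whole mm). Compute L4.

Let L0's short side be w mm. w · w√2 = 2.19 m² = 2,190,000 mm², so w ≈ 1244.4 mm and w√2 ≈ 1759.9 mm → L0 = 1244 × 1760 mm.
L1: ⌊1760/2⌋ × 1244 = 880 × 1244 mm
L2: ⌊1244/2⌋ × 880 = 622 × 880 mm
L3: ⌊880/2⌋ × 622 = 440 × 622 mm
L4: ⌊622/2⌋ × 440 = 311 × 440 mm

311 × 440 mm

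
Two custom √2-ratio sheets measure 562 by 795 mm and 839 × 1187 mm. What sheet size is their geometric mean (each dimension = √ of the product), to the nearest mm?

687 × 971 mm

Short side: √(562 · 839) = √471518 ≈ 686.7 → 687 mm
Long side: √(795 · 1187) = √943665 ≈ 971.4 → 971 mm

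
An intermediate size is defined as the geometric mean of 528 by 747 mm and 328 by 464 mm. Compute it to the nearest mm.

416 × 589 mm

Short side: √(528 · 328) = √173184 ≈ 416.2 → 416 mm
Long side: √(747 · 464) = √346608 ≈ 588.7 → 589 mm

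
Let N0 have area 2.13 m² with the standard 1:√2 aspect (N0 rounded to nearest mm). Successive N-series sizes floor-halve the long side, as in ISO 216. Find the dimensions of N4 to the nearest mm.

306 × 434 mm

Let N0's short side be w mm. w · w√2 = 2.13 m² = 2,130,000 mm², so w ≈ 1227.2 mm and w√2 ≈ 1735.6 mm → N0 = 1227 × 1736 mm.
N1: ⌊1736/2⌋ × 1227 = 868 × 1227 mm
N2: ⌊1227/2⌋ × 868 = 613 × 868 mm
N3: ⌊868/2⌋ × 613 = 434 × 613 mm
N4: ⌊613/2⌋ × 434 = 306 × 434 mm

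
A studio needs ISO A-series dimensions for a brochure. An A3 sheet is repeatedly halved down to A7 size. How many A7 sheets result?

Each ISO step halves the sheet: 1 × A3 → 2 × A4 → 4 × A5 → 8 × A6 → …
From A3 to A7 is 4 halving steps: 2^4 = 16.

16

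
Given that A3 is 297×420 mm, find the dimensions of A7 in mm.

74 × 105 mm

A4: ⌊420/2⌋ × 297 = 210 × 297 mm
A5: ⌊297/2⌋ × 210 = 148 × 210 mm
A6: ⌊210/2⌋ × 148 = 105 × 148 mm
A7: ⌊148/2⌋ × 105 = 74 × 105 mm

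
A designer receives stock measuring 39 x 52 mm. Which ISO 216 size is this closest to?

Aspect ratio 52/39 ≈ 1.333 (ISO target is √2 ≈ 1.414).
In the A-series (A0 area = 1 m²): A9 = 37 × 52 mm.
Off by 2 mm total — nearest standard size.

A9 (37 × 52 mm)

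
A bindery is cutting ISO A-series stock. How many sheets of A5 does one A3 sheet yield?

4

A3 = 297 × 420 mm; A5 = 148 × 210 mm.
Each halving step doubles the count; 2 steps from A3 to A5.
2^2 = 4.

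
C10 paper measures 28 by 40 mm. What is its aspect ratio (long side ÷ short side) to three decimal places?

40 / 28 = 1.429
ISO 216 targets √2 ≈ 1.414; the +0.014 deviation is from mm rounding.

1.429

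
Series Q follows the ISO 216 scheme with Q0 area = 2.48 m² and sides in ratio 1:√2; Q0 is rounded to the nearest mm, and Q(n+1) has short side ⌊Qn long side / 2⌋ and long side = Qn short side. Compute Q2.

Let Q0's short side be w mm. w · w√2 = 2.48 m² = 2,480,000 mm², so w ≈ 1324.2 mm and w√2 ≈ 1872.8 mm → Q0 = 1324 × 1873 mm.
Q1: ⌊1873/2⌋ × 1324 = 936 × 1324 mm
Q2: ⌊1324/2⌋ × 936 = 662 × 936 mm

662 × 936 mm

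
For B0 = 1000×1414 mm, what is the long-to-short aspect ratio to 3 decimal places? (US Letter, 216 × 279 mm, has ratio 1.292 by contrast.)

1.414

1414 / 1000 = 1.414
Matches √2 ≈ 1.414 — the ISO 216 defining ratio.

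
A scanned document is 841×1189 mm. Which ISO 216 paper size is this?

Aspect ratio 1189/841 ≈ 1.414 — close to the ISO √2 ≈ 1.414.
In the A-series (A0 area = 1 m²): A0 = 841 × 1189 mm.

A0 (841 × 1189 mm)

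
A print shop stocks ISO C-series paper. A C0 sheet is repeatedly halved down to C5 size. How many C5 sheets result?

32

Each ISO step halves the sheet: 1 × C0 → 2 × C1 → 4 × C2 → 8 × C3 → …
From C0 to C5 is 5 halving steps: 2^5 = 32.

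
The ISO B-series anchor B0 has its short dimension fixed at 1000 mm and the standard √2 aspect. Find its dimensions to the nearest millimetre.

Short side = 1000 mm; long side = 1000√2 ≈ 1414.2 mm.

1000 × 1414 mm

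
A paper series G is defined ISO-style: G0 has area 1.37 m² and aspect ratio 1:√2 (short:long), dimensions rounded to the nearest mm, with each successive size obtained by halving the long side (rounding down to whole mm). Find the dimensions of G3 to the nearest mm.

348 × 492 mm

Let G0's short side be w mm. w · w√2 = 1.37 m² = 1,370,000 mm², so w ≈ 984.2 mm and w√2 ≈ 1391.9 mm → G0 = 984 × 1392 mm.
G1: ⌊1392/2⌋ × 984 = 696 × 984 mm
G2: ⌊984/2⌋ × 696 = 492 × 696 mm
G3: ⌊696/2⌋ × 492 = 348 × 492 mm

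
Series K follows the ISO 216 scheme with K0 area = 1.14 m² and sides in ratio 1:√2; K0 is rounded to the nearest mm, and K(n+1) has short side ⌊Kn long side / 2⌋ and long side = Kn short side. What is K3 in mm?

Let K0's short side be w mm. w · w√2 = 1.14 m² = 1,140,000 mm², so w ≈ 897.8 mm and w√2 ≈ 1269.7 mm → K0 = 898 × 1270 mm.
K1: ⌊1270/2⌋ × 898 = 635 × 898 mm
K2: ⌊898/2⌋ × 635 = 449 × 635 mm
K3: ⌊635/2⌋ × 449 = 317 × 449 mm

317 × 449 mm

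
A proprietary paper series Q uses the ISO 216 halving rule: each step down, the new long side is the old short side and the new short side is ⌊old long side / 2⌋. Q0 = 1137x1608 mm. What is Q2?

568 × 804 mm

Q1: ⌊1608/2⌋ × 1137 = 804 × 1137 mm
Q2: ⌊1137/2⌋ × 804 = 568 × 804 mm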